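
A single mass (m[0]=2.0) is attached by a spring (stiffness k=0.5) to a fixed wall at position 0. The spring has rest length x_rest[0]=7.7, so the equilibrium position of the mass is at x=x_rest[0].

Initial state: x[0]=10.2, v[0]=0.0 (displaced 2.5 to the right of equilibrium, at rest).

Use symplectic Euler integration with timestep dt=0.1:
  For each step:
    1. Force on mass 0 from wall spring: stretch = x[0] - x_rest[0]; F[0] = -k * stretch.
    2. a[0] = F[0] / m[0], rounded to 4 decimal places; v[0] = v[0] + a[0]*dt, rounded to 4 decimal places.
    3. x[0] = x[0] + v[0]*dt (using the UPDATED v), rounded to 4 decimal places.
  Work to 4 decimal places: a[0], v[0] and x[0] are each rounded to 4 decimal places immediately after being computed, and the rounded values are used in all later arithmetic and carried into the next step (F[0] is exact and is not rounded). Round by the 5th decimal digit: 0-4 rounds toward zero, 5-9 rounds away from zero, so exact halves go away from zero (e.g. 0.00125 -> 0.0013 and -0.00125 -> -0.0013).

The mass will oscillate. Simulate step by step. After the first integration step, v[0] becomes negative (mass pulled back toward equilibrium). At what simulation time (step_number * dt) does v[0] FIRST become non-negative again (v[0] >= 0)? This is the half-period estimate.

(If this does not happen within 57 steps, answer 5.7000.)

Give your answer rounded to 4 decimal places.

Answer: 5.7000

Derivation:
Step 0: x=[10.2000] v=[0.0000]
Step 1: x=[10.1938] v=[-0.0625]
Step 2: x=[10.1813] v=[-0.1249]
Step 3: x=[10.1626] v=[-0.1869]
Step 4: x=[10.1378] v=[-0.2485]
Step 5: x=[10.1069] v=[-0.3095]
Step 6: x=[10.0699] v=[-0.3697]
Step 7: x=[10.0270] v=[-0.4290]
Step 8: x=[9.9783] v=[-0.4872]
Step 9: x=[9.9239] v=[-0.5442]
Step 10: x=[9.8639] v=[-0.5998]
Step 11: x=[9.7985] v=[-0.6539]
Step 12: x=[9.7279] v=[-0.7064]
Step 13: x=[9.6522] v=[-0.7571]
Step 14: x=[9.5716] v=[-0.8059]
Step 15: x=[9.4863] v=[-0.8527]
Step 16: x=[9.3966] v=[-0.8974]
Step 17: x=[9.3026] v=[-0.9398]
Step 18: x=[9.2046] v=[-0.9799]
Step 19: x=[9.1029] v=[-1.0175]
Step 20: x=[8.9976] v=[-1.0526]
Step 21: x=[8.8891] v=[-1.0850]
Step 22: x=[8.7776] v=[-1.1147]
Step 23: x=[8.6634] v=[-1.1416]
Step 24: x=[8.5468] v=[-1.1657]
Step 25: x=[8.4281] v=[-1.1869]
Step 26: x=[8.3076] v=[-1.2051]
Step 27: x=[8.1856] v=[-1.2203]
Step 28: x=[8.0624] v=[-1.2324]
Step 29: x=[7.9383] v=[-1.2415]
Step 30: x=[7.8136] v=[-1.2475]
Step 31: x=[7.6886] v=[-1.2503]
Step 32: x=[7.5636] v=[-1.2500]
Step 33: x=[7.4389] v=[-1.2466]
Step 34: x=[7.3149] v=[-1.2401]
Step 35: x=[7.1919] v=[-1.2305]
Step 36: x=[7.0701] v=[-1.2178]
Step 37: x=[6.9499] v=[-1.2021]
Step 38: x=[6.8316] v=[-1.1834]
Step 39: x=[6.7154] v=[-1.1617]
Step 40: x=[6.6017] v=[-1.1371]
Step 41: x=[6.4907] v=[-1.1096]
Step 42: x=[6.3828] v=[-1.0794]
Step 43: x=[6.2782] v=[-1.0465]
Step 44: x=[6.1771] v=[-1.0110]
Step 45: x=[6.0798] v=[-0.9729]
Step 46: x=[5.9866] v=[-0.9324]
Step 47: x=[5.8976] v=[-0.8896]
Step 48: x=[5.8132] v=[-0.8445]
Step 49: x=[5.7335] v=[-0.7973]
Step 50: x=[5.6587] v=[-0.7481]
Step 51: x=[5.5890] v=[-0.6971]
Step 52: x=[5.5246] v=[-0.6443]
Step 53: x=[5.4656] v=[-0.5899]
Step 54: x=[5.4122] v=[-0.5340]
Step 55: x=[5.3645] v=[-0.4768]
Step 56: x=[5.3227] v=[-0.4184]
Step 57: x=[5.2868] v=[-0.3590]
v[0] did not become non-negative within 57 steps; using fallback time=5.7000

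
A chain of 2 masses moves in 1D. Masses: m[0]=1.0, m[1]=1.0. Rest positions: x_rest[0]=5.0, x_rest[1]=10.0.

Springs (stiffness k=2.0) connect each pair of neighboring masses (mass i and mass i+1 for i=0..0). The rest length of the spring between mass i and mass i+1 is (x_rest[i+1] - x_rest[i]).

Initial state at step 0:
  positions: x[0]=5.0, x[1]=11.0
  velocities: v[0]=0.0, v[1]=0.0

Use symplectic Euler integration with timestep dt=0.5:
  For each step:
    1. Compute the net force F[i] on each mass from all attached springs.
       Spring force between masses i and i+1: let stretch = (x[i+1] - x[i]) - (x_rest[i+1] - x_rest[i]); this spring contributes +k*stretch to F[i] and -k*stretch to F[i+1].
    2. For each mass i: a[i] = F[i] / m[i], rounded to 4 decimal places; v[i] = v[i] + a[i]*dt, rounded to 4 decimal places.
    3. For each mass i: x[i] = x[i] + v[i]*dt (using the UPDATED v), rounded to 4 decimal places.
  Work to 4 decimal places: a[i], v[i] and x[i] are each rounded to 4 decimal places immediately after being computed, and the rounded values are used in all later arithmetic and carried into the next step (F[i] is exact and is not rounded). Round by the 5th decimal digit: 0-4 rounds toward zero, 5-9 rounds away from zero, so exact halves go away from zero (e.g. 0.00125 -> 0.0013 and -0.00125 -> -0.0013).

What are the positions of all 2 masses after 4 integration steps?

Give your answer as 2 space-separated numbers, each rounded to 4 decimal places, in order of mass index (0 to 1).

Step 0: x=[5.0000 11.0000] v=[0.0000 0.0000]
Step 1: x=[5.5000 10.5000] v=[1.0000 -1.0000]
Step 2: x=[6.0000 10.0000] v=[1.0000 -1.0000]
Step 3: x=[6.0000 10.0000] v=[0.0000 0.0000]
Step 4: x=[5.5000 10.5000] v=[-1.0000 1.0000]

Answer: 5.5000 10.5000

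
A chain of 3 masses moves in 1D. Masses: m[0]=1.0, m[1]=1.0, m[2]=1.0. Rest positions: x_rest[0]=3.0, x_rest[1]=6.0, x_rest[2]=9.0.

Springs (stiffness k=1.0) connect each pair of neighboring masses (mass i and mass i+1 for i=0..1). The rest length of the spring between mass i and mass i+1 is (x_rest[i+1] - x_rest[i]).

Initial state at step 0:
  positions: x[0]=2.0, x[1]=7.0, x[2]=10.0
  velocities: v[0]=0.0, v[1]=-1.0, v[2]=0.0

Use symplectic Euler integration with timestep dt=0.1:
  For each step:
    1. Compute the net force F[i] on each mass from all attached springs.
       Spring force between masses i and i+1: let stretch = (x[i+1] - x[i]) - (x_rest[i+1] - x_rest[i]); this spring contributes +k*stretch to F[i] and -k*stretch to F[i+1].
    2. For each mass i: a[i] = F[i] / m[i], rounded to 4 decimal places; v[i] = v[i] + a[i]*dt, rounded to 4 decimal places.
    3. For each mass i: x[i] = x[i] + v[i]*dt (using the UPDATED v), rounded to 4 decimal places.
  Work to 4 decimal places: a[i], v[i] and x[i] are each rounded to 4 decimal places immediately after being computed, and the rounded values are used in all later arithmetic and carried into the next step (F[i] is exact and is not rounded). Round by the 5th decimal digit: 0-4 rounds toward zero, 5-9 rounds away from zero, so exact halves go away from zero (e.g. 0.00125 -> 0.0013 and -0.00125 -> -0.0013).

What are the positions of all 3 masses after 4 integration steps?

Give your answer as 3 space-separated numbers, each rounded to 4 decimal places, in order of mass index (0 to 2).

Answer: 2.1842 6.4285 9.9872

Derivation:
Step 0: x=[2.0000 7.0000 10.0000] v=[0.0000 -1.0000 0.0000]
Step 1: x=[2.0200 6.8800 10.0000] v=[0.2000 -1.2000 0.0000]
Step 2: x=[2.0586 6.7426 9.9988] v=[0.3860 -1.3740 -0.0120]
Step 3: x=[2.1140 6.5909 9.9950] v=[0.5544 -1.5168 -0.0376]
Step 4: x=[2.1842 6.4285 9.9872] v=[0.7021 -1.6241 -0.0780]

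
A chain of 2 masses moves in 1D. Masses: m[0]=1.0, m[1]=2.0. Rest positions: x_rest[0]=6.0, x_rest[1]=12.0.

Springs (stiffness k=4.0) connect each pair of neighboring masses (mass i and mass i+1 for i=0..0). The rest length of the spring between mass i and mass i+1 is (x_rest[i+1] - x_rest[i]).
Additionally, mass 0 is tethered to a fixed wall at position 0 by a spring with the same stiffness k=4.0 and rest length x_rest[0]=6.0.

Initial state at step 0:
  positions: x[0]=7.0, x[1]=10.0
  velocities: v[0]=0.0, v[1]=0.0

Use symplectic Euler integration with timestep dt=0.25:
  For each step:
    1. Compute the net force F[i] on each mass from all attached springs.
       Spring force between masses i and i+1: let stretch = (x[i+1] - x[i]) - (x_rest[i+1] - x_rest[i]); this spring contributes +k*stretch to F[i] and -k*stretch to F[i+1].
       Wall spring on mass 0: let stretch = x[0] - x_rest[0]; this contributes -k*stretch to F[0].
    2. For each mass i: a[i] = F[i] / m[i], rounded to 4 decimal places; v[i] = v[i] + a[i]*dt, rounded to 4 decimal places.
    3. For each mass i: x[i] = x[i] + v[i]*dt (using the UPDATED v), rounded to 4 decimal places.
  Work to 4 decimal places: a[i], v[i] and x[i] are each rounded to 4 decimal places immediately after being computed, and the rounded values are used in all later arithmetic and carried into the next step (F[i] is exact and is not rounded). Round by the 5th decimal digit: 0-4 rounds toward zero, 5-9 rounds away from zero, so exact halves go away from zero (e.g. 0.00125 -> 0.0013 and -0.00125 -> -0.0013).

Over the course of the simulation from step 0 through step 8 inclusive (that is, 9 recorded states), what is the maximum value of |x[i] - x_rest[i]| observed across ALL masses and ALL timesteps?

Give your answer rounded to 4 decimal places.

Answer: 2.3711

Derivation:
Step 0: x=[7.0000 10.0000] v=[0.0000 0.0000]
Step 1: x=[6.0000 10.3750] v=[-4.0000 1.5000]
Step 2: x=[4.5938 10.9531] v=[-5.6250 2.3125]
Step 3: x=[3.6289 11.4863] v=[-3.8595 2.1329]
Step 4: x=[3.7212 11.7874] v=[0.3690 1.2042]
Step 5: x=[4.8997 11.8302] v=[4.7140 0.1711]
Step 6: x=[6.5859 11.7567] v=[6.7448 -0.2942]
Step 7: x=[7.9183 11.7868] v=[5.3297 0.1204]
Step 8: x=[8.2383 12.0834] v=[1.2799 1.1862]
Max displacement = 2.3711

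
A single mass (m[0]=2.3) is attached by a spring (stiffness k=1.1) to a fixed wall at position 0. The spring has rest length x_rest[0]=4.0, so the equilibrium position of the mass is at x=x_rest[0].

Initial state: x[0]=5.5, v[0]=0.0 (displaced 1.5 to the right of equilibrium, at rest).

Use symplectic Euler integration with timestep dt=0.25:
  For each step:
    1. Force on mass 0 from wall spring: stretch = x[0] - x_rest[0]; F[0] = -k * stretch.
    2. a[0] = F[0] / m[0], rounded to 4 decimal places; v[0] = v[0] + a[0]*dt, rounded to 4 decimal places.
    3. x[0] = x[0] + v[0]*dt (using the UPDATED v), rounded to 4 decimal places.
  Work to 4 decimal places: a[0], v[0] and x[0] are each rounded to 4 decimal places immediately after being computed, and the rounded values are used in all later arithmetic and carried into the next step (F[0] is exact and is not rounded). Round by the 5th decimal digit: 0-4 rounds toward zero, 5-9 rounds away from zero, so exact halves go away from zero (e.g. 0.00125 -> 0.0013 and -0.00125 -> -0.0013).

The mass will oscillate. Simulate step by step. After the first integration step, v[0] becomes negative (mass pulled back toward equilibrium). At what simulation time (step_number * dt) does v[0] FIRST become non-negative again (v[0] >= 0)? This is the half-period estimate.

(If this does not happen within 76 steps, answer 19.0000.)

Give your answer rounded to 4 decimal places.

Answer: 4.7500

Derivation:
Step 0: x=[5.5000] v=[0.0000]
Step 1: x=[5.4552] v=[-0.1794]
Step 2: x=[5.3669] v=[-0.3534]
Step 3: x=[5.2377] v=[-0.5168]
Step 4: x=[5.0715] v=[-0.6648]
Step 5: x=[4.8733] v=[-0.7929]
Step 6: x=[4.6490] v=[-0.8973]
Step 7: x=[4.4053] v=[-0.9749]
Step 8: x=[4.1495] v=[-1.0234]
Step 9: x=[3.8892] v=[-1.0413]
Step 10: x=[3.6322] v=[-1.0281]
Step 11: x=[3.3862] v=[-0.9841]
Step 12: x=[3.1585] v=[-0.9107]
Step 13: x=[2.9560] v=[-0.8101]
Step 14: x=[2.7847] v=[-0.6853]
Step 15: x=[2.6497] v=[-0.5400]
Step 16: x=[2.5551] v=[-0.3786]
Step 17: x=[2.5036] v=[-0.2059]
Step 18: x=[2.4969] v=[-0.0270]
Step 19: x=[2.5351] v=[0.1527]
First v>=0 after going negative at step 19, time=4.7500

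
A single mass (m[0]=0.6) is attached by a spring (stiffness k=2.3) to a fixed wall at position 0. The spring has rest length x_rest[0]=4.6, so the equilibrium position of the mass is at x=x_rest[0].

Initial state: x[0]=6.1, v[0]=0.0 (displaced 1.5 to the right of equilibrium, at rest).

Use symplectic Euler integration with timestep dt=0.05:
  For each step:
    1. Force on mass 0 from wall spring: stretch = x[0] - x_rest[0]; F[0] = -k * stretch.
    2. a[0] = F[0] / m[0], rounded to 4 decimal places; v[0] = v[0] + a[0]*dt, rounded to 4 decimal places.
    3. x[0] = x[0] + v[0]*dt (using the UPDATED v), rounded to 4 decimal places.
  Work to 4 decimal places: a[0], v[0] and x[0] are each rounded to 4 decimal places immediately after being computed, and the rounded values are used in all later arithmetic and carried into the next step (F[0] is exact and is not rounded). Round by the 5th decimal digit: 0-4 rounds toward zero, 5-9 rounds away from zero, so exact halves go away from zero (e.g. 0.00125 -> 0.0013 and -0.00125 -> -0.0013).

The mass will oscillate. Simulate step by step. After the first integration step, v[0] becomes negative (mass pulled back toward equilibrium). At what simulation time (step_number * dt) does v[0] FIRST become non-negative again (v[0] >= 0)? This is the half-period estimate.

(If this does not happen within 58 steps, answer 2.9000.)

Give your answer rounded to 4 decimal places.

Step 0: x=[6.1000] v=[0.0000]
Step 1: x=[6.0856] v=[-0.2875]
Step 2: x=[6.0570] v=[-0.5722]
Step 3: x=[6.0144] v=[-0.8515]
Step 4: x=[5.9583] v=[-1.1226]
Step 5: x=[5.8892] v=[-1.3829]
Step 6: x=[5.8077] v=[-1.6300]
Step 7: x=[5.7146] v=[-1.8615]
Step 8: x=[5.6108] v=[-2.0751]
Step 9: x=[5.4974] v=[-2.2688]
Step 10: x=[5.3754] v=[-2.4408]
Step 11: x=[5.2459] v=[-2.5894]
Step 12: x=[5.1102] v=[-2.7132]
Step 13: x=[4.9697] v=[-2.8110]
Step 14: x=[4.8256] v=[-2.8819]
Step 15: x=[4.6793] v=[-2.9251]
Step 16: x=[4.5323] v=[-2.9403]
Step 17: x=[4.3859] v=[-2.9273]
Step 18: x=[4.2416] v=[-2.8863]
Step 19: x=[4.1007] v=[-2.8176]
Step 20: x=[3.9646] v=[-2.7219]
Step 21: x=[3.8346] v=[-2.6001]
Step 22: x=[3.7119] v=[-2.4534]
Step 23: x=[3.5977] v=[-2.2832]
Step 24: x=[3.4931] v=[-2.0911]
Step 25: x=[3.3992] v=[-1.8789]
Step 26: x=[3.3168] v=[-1.6487]
Step 27: x=[3.2467] v=[-1.4028]
Step 28: x=[3.1895] v=[-1.1434]
Step 29: x=[3.1458] v=[-0.8731]
Step 30: x=[3.1161] v=[-0.5944]
Step 31: x=[3.1006] v=[-0.3100]
Step 32: x=[3.0995] v=[-0.0226]
Step 33: x=[3.1128] v=[0.2650]
First v>=0 after going negative at step 33, time=1.6500

Answer: 1.6500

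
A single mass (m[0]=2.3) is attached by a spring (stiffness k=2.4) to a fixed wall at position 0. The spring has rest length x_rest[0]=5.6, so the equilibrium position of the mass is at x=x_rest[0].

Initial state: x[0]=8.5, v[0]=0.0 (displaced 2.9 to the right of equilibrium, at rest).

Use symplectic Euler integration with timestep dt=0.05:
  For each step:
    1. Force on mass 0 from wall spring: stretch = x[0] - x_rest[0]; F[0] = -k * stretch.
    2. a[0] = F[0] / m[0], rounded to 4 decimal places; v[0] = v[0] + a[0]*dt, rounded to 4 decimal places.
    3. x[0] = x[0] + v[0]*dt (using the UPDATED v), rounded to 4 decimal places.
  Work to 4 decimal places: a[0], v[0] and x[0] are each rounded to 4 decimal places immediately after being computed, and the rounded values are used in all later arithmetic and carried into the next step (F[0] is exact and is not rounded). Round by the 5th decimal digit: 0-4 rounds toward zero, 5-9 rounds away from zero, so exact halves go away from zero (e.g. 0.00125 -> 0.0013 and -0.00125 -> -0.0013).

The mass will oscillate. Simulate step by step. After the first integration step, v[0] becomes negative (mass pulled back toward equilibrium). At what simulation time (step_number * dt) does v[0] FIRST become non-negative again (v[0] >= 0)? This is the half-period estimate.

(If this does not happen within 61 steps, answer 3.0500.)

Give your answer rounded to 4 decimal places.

Answer: 3.0500

Derivation:
Step 0: x=[8.5000] v=[0.0000]
Step 1: x=[8.4924] v=[-0.1513]
Step 2: x=[8.4773] v=[-0.3022]
Step 3: x=[8.4547] v=[-0.4523]
Step 4: x=[8.4246] v=[-0.6012]
Step 5: x=[8.3872] v=[-0.7486]
Step 6: x=[8.3425] v=[-0.8940]
Step 7: x=[8.2906] v=[-1.0371]
Step 8: x=[8.2317] v=[-1.1775]
Step 9: x=[8.1660] v=[-1.3148]
Step 10: x=[8.0936] v=[-1.4487]
Step 11: x=[8.0147] v=[-1.5788]
Step 12: x=[7.9295] v=[-1.7048]
Step 13: x=[7.8382] v=[-1.8263]
Step 14: x=[7.7410] v=[-1.9431]
Step 15: x=[7.6383] v=[-2.0548]
Step 16: x=[7.5302] v=[-2.1611]
Step 17: x=[7.4171] v=[-2.2618]
Step 18: x=[7.2993] v=[-2.3566]
Step 19: x=[7.1770] v=[-2.4453]
Step 20: x=[7.0506] v=[-2.5276]
Step 21: x=[6.9204] v=[-2.6033]
Step 22: x=[6.7868] v=[-2.6722]
Step 23: x=[6.6501] v=[-2.7341]
Step 24: x=[6.5107] v=[-2.7889]
Step 25: x=[6.3689] v=[-2.8364]
Step 26: x=[6.2251] v=[-2.8765]
Step 27: x=[6.0796] v=[-2.9091]
Step 28: x=[5.9329] v=[-2.9341]
Step 29: x=[5.7853] v=[-2.9515]
Step 30: x=[5.6372] v=[-2.9612]
Step 31: x=[5.4890] v=[-2.9631]
Step 32: x=[5.3411] v=[-2.9573]
Step 33: x=[5.1939] v=[-2.9438]
Step 34: x=[5.0478] v=[-2.9226]
Step 35: x=[4.9031] v=[-2.8938]
Step 36: x=[4.7602] v=[-2.8574]
Step 37: x=[4.6195] v=[-2.8136]
Step 38: x=[4.4814] v=[-2.7624]
Step 39: x=[4.3462] v=[-2.7040]
Step 40: x=[4.2143] v=[-2.6386]
Step 41: x=[4.0860] v=[-2.5663]
Step 42: x=[3.9616] v=[-2.4873]
Step 43: x=[3.8415] v=[-2.4018]
Step 44: x=[3.7260] v=[-2.3101]
Step 45: x=[3.6154] v=[-2.2123]
Step 46: x=[3.5100] v=[-2.1088]
Step 47: x=[3.4100] v=[-1.9998]
Step 48: x=[3.3157] v=[-1.8855]
Step 49: x=[3.2274] v=[-1.7663]
Step 50: x=[3.1453] v=[-1.6425]
Step 51: x=[3.0696] v=[-1.5144]
Step 52: x=[3.0005] v=[-1.3824]
Step 53: x=[2.9382] v=[-1.2468]
Step 54: x=[2.8828] v=[-1.1079]
Step 55: x=[2.8345] v=[-0.9661]
Step 56: x=[2.7934] v=[-0.8218]
Step 57: x=[2.7596] v=[-0.6754]
Step 58: x=[2.7332] v=[-0.5272]
Step 59: x=[2.7143] v=[-0.3776]
Step 60: x=[2.7030] v=[-0.2270]
Step 61: x=[2.6992] v=[-0.0759]
v[0] did not become non-negative within 61 steps; using fallback time=3.0500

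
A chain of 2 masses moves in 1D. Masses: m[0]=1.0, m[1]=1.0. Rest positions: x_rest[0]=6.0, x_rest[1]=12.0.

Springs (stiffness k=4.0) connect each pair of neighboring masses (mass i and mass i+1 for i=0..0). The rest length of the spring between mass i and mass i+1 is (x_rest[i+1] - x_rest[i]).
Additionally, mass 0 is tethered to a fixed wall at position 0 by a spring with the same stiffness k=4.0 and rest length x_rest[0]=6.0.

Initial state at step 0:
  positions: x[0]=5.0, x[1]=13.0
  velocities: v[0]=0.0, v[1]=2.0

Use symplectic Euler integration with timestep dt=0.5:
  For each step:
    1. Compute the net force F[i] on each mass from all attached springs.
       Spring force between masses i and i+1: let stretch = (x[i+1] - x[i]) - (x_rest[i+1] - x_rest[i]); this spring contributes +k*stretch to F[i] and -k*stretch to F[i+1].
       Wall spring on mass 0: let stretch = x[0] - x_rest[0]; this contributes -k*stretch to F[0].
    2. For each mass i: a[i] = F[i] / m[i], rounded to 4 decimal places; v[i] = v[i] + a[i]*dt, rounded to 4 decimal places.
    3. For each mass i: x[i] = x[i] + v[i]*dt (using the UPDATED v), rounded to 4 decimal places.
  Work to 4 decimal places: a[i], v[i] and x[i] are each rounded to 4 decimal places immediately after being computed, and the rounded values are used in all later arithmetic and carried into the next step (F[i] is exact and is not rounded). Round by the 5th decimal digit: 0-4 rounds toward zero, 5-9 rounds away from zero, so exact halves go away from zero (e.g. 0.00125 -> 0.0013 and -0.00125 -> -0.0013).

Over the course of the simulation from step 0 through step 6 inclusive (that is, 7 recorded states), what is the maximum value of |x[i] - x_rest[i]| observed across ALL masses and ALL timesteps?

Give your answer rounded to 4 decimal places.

Step 0: x=[5.0000 13.0000] v=[0.0000 2.0000]
Step 1: x=[8.0000 12.0000] v=[6.0000 -2.0000]
Step 2: x=[7.0000 13.0000] v=[-2.0000 2.0000]
Step 3: x=[5.0000 14.0000] v=[-4.0000 2.0000]
Step 4: x=[7.0000 12.0000] v=[4.0000 -4.0000]
Step 5: x=[7.0000 11.0000] v=[0.0000 -2.0000]
Step 6: x=[4.0000 12.0000] v=[-6.0000 2.0000]
Max displacement = 2.0000

Answer: 2.0000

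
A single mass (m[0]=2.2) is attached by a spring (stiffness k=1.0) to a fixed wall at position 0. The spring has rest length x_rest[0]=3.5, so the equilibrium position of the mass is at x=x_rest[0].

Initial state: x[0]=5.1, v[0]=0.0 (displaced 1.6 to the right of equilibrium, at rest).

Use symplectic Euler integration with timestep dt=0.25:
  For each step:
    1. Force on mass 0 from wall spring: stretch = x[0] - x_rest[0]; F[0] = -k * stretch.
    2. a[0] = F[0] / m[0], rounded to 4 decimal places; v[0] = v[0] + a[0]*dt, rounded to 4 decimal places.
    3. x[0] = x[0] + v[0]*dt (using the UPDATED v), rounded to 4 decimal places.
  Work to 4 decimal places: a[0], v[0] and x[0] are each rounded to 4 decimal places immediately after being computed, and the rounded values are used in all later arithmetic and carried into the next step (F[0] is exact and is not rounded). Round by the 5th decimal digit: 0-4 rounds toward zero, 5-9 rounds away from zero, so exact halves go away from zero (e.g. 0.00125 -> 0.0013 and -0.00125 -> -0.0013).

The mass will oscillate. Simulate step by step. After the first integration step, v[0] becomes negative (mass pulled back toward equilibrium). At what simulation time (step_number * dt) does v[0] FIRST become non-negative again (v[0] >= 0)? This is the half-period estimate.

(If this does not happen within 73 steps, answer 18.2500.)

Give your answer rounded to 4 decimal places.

Answer: 4.7500

Derivation:
Step 0: x=[5.1000] v=[0.0000]
Step 1: x=[5.0546] v=[-0.1818]
Step 2: x=[4.9650] v=[-0.3585]
Step 3: x=[4.8338] v=[-0.5250]
Step 4: x=[4.6647] v=[-0.6766]
Step 5: x=[4.4625] v=[-0.8090]
Step 6: x=[4.2329] v=[-0.9184]
Step 7: x=[3.9825] v=[-1.0017]
Step 8: x=[3.7184] v=[-1.0565]
Step 9: x=[3.4481] v=[-1.0813]
Step 10: x=[3.1793] v=[-1.0754]
Step 11: x=[2.9196] v=[-1.0390]
Step 12: x=[2.6763] v=[-0.9731]
Step 13: x=[2.4564] v=[-0.8795]
Step 14: x=[2.2662] v=[-0.7609]
Step 15: x=[2.1110] v=[-0.6207]
Step 16: x=[1.9953] v=[-0.4629]
Step 17: x=[1.9223] v=[-0.2919]
Step 18: x=[1.8942] v=[-0.1126]
Step 19: x=[1.9117] v=[0.0699]
First v>=0 after going negative at step 19, time=4.7500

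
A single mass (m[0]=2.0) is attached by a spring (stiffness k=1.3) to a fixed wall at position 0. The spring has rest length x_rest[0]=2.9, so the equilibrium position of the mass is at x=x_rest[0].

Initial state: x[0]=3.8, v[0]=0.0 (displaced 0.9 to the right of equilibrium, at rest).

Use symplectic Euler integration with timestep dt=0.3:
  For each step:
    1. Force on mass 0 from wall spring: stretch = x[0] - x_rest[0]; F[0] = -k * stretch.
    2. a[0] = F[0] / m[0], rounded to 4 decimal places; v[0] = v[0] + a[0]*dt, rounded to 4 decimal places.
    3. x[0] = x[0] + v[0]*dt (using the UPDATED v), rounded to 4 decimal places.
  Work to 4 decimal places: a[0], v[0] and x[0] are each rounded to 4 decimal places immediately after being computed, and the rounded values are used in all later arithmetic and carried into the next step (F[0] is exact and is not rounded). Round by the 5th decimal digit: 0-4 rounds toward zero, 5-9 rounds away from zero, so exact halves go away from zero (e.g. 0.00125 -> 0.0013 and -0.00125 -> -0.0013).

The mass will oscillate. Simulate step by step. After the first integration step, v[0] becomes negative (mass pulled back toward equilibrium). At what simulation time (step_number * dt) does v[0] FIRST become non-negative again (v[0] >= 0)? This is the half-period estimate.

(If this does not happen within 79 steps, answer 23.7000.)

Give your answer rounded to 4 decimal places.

Answer: 3.9000

Derivation:
Step 0: x=[3.8000] v=[0.0000]
Step 1: x=[3.7474] v=[-0.1755]
Step 2: x=[3.6452] v=[-0.3407]
Step 3: x=[3.4994] v=[-0.4860]
Step 4: x=[3.3185] v=[-0.6029]
Step 5: x=[3.1132] v=[-0.6845]
Step 6: x=[2.8954] v=[-0.7261]
Step 7: x=[2.6778] v=[-0.7252]
Step 8: x=[2.4732] v=[-0.6819]
Step 9: x=[2.2936] v=[-0.5987]
Step 10: x=[2.1495] v=[-0.4804]
Step 11: x=[2.0493] v=[-0.3341]
Step 12: x=[1.9988] v=[-0.1682]
Step 13: x=[2.0011] v=[0.0075]
First v>=0 after going negative at step 13, time=3.9000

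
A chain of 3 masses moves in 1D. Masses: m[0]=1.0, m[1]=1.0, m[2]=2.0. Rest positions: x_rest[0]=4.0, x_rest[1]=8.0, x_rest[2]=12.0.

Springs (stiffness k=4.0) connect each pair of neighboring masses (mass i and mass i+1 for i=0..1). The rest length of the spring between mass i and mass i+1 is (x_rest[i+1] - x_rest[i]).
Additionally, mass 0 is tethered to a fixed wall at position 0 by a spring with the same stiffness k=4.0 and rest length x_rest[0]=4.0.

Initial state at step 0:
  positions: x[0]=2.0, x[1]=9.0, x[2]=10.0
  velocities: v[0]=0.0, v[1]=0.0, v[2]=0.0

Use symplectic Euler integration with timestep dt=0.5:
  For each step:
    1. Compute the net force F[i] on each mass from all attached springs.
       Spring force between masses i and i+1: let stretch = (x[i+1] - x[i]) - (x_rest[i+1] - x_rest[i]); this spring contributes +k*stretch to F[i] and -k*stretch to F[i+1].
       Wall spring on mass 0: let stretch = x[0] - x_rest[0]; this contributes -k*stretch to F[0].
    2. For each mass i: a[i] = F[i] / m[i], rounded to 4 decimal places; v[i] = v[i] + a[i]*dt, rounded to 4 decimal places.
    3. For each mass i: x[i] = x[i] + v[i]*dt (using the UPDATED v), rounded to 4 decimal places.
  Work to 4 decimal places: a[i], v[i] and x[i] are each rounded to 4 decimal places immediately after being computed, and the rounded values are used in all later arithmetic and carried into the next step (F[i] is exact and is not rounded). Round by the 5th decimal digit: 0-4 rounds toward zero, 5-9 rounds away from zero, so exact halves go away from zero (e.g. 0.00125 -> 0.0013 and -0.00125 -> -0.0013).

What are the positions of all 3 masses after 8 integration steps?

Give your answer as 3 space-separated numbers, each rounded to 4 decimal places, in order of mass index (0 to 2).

Step 0: x=[2.0000 9.0000 10.0000] v=[0.0000 0.0000 0.0000]
Step 1: x=[7.0000 3.0000 11.5000] v=[10.0000 -12.0000 3.0000]
Step 2: x=[1.0000 9.5000 10.7500] v=[-12.0000 13.0000 -1.5000]
Step 3: x=[2.5000 8.7500 11.3750] v=[3.0000 -1.5000 1.2500]
Step 4: x=[7.7500 4.3750 12.6875] v=[10.5000 -8.7500 2.6250]
Step 5: x=[1.8750 11.6875 11.8438] v=[-11.7500 14.6250 -1.6875]
Step 6: x=[3.9375 9.3438 12.9219] v=[4.1250 -4.6874 2.1562]
Step 7: x=[7.4688 5.1719 14.2110] v=[7.0626 -8.3438 2.5781]
Step 8: x=[1.2344 12.3360 12.9805] v=[-12.4688 14.3282 -2.4610]

Answer: 1.2344 12.3360 12.9805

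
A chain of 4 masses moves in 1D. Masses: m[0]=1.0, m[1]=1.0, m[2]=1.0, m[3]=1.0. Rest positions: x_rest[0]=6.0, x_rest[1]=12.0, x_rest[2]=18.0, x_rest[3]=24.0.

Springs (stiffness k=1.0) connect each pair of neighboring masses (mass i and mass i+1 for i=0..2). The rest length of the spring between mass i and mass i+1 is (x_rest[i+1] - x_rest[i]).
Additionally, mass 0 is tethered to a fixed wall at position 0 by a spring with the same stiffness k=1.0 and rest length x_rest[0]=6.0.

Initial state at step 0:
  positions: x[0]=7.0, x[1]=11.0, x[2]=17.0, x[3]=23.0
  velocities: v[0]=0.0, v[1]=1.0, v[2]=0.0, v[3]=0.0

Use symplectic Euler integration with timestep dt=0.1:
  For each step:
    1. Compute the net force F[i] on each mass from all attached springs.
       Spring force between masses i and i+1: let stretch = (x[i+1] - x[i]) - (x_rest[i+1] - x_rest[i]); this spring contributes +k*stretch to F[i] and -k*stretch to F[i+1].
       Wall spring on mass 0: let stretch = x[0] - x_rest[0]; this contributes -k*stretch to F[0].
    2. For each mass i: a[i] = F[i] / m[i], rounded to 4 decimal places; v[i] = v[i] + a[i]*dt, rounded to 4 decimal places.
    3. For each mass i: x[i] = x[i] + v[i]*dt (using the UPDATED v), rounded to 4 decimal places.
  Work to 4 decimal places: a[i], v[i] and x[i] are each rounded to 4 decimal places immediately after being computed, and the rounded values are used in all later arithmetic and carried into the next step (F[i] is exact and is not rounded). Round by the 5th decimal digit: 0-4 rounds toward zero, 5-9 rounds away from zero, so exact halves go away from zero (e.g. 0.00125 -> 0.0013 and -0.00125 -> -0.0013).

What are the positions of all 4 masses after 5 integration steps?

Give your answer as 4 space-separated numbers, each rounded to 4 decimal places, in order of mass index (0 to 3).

Answer: 6.5965 11.7374 17.0259 23.0003

Derivation:
Step 0: x=[7.0000 11.0000 17.0000 23.0000] v=[0.0000 1.0000 0.0000 0.0000]
Step 1: x=[6.9700 11.1200 17.0000 23.0000] v=[-0.3000 1.2000 0.0000 0.0000]
Step 2: x=[6.9118 11.2573 17.0012 23.0000] v=[-0.5820 1.3730 0.0120 0.0000]
Step 3: x=[6.8279 11.4086 17.0050 23.0000] v=[-0.8386 1.5128 0.0375 0.0001]
Step 4: x=[6.7216 11.5700 17.0127 23.0001] v=[-1.0633 1.6144 0.0774 0.0006]
Step 5: x=[6.5965 11.7374 17.0259 23.0003] v=[-1.2506 1.6738 0.1319 0.0019]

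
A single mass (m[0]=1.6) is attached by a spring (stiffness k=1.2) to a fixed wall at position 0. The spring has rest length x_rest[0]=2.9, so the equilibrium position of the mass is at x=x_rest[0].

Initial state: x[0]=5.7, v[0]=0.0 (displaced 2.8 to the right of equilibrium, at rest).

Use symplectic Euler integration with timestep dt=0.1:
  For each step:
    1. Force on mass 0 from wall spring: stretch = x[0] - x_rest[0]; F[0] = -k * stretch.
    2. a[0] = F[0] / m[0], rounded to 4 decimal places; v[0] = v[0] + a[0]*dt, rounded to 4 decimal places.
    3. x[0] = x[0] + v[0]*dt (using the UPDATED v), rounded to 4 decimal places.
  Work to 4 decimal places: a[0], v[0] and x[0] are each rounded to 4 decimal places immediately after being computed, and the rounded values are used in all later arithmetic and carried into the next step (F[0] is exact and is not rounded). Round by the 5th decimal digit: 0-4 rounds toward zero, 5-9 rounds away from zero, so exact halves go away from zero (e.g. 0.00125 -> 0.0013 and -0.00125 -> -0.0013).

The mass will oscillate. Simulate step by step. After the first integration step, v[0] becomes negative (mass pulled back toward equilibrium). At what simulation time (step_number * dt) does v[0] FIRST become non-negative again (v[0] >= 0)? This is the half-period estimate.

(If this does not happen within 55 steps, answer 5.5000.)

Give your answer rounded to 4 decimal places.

Step 0: x=[5.7000] v=[0.0000]
Step 1: x=[5.6790] v=[-0.2100]
Step 2: x=[5.6372] v=[-0.4184]
Step 3: x=[5.5748] v=[-0.6237]
Step 4: x=[5.4924] v=[-0.8243]
Step 5: x=[5.3905] v=[-1.0187]
Step 6: x=[5.2700] v=[-1.2055]
Step 7: x=[5.1317] v=[-1.3833]
Step 8: x=[4.9766] v=[-1.5507]
Step 9: x=[4.8060] v=[-1.7065]
Step 10: x=[4.6211] v=[-1.8495]
Step 11: x=[4.4232] v=[-1.9786]
Step 12: x=[4.2139] v=[-2.0928]
Step 13: x=[3.9948] v=[-2.1913]
Step 14: x=[3.7675] v=[-2.2734]
Step 15: x=[3.5337] v=[-2.3385]
Step 16: x=[3.2951] v=[-2.3860]
Step 17: x=[3.0535] v=[-2.4156]
Step 18: x=[2.8108] v=[-2.4271]
Step 19: x=[2.5688] v=[-2.4204]
Step 20: x=[2.3292] v=[-2.3956]
Step 21: x=[2.0939] v=[-2.3528]
Step 22: x=[1.8647] v=[-2.2923]
Step 23: x=[1.6432] v=[-2.2147]
Step 24: x=[1.4312] v=[-2.1204]
Step 25: x=[1.2302] v=[-2.0102]
Step 26: x=[1.0417] v=[-1.8850]
Step 27: x=[0.8671] v=[-1.7456]
Step 28: x=[0.7078] v=[-1.5931]
Step 29: x=[0.5649] v=[-1.4287]
Step 30: x=[0.4395] v=[-1.2536]
Step 31: x=[0.3326] v=[-1.0691]
Step 32: x=[0.2450] v=[-0.8765]
Step 33: x=[0.1773] v=[-0.6774]
Step 34: x=[0.1300] v=[-0.4732]
Step 35: x=[0.1035] v=[-0.2655]
Step 36: x=[0.0979] v=[-0.0558]
Step 37: x=[0.1133] v=[0.1544]
First v>=0 after going negative at step 37, time=3.7000

Answer: 3.7000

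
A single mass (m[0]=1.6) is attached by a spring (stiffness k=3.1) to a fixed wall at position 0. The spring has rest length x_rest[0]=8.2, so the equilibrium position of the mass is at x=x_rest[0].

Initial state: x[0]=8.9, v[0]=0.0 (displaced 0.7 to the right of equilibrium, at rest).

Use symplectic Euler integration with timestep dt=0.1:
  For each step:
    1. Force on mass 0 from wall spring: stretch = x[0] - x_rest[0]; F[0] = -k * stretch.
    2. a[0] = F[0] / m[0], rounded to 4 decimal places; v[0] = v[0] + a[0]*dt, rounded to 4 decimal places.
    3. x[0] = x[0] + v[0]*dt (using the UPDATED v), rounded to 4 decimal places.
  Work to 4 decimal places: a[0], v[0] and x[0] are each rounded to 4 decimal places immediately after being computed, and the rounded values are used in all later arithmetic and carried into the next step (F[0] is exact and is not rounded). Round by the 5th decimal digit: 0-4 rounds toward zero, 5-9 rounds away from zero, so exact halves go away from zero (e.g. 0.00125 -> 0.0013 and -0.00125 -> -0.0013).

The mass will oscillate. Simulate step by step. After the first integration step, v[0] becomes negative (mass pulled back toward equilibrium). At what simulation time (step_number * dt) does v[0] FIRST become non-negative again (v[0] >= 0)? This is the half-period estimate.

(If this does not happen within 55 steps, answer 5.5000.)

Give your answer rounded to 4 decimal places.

Step 0: x=[8.9000] v=[0.0000]
Step 1: x=[8.8864] v=[-0.1356]
Step 2: x=[8.8595] v=[-0.2686]
Step 3: x=[8.8199] v=[-0.3964]
Step 4: x=[8.7683] v=[-0.5165]
Step 5: x=[8.7056] v=[-0.6266]
Step 6: x=[8.6331] v=[-0.7246]
Step 7: x=[8.5523] v=[-0.8085]
Step 8: x=[8.4646] v=[-0.8768]
Step 9: x=[8.3718] v=[-0.9281]
Step 10: x=[8.2757] v=[-0.9614]
Step 11: x=[8.1781] v=[-0.9761]
Step 12: x=[8.0809] v=[-0.9719]
Step 13: x=[7.9860] v=[-0.9488]
Step 14: x=[7.8953] v=[-0.9073]
Step 15: x=[7.8105] v=[-0.8483]
Step 16: x=[7.7332] v=[-0.7728]
Step 17: x=[7.6650] v=[-0.6824]
Step 18: x=[7.6071] v=[-0.5787]
Step 19: x=[7.5607] v=[-0.4638]
Step 20: x=[7.5267] v=[-0.3399]
Step 21: x=[7.5058] v=[-0.2095]
Step 22: x=[7.4983] v=[-0.0750]
Step 23: x=[7.5044] v=[0.0610]
First v>=0 after going negative at step 23, time=2.3000

Answer: 2.3000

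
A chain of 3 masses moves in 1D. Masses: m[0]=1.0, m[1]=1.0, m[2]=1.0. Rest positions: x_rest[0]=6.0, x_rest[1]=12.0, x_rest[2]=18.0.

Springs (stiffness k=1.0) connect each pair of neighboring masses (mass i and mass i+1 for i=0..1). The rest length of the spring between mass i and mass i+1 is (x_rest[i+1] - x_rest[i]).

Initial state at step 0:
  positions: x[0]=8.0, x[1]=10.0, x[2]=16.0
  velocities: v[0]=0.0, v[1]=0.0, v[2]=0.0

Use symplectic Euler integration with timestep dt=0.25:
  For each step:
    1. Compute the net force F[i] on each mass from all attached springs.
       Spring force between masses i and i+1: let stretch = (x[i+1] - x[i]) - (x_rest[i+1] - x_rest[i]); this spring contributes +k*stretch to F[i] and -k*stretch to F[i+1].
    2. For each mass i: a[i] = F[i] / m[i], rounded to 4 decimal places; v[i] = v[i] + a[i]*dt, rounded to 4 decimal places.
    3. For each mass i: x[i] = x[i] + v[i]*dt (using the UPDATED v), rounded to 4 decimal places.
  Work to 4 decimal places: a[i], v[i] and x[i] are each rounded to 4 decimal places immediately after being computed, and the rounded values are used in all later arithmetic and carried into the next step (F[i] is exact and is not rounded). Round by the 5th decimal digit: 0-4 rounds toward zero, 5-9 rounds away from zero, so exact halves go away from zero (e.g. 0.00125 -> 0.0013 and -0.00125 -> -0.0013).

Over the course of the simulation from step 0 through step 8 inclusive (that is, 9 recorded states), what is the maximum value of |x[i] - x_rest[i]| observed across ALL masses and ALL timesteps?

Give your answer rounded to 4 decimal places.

Answer: 2.3127

Derivation:
Step 0: x=[8.0000 10.0000 16.0000] v=[0.0000 0.0000 0.0000]
Step 1: x=[7.7500 10.2500 16.0000] v=[-1.0000 1.0000 0.0000]
Step 2: x=[7.2813 10.7031 16.0156] v=[-1.8750 1.8125 0.0625]
Step 3: x=[6.6514 11.2744 16.0742] v=[-2.5196 2.2852 0.2344]
Step 4: x=[5.9354 11.8568 16.2078] v=[-2.8639 2.3294 0.5345]
Step 5: x=[5.2145 12.3410 16.4445] v=[-2.8836 1.9368 0.9468]
Step 6: x=[4.5640 12.6363 16.7997] v=[-2.6020 1.1811 1.4209]
Step 7: x=[4.0430 12.6873 17.2697] v=[-2.0839 0.2039 1.8801]
Step 8: x=[3.6873 12.4844 17.8283] v=[-1.4228 -0.8116 2.2345]
Max displacement = 2.3127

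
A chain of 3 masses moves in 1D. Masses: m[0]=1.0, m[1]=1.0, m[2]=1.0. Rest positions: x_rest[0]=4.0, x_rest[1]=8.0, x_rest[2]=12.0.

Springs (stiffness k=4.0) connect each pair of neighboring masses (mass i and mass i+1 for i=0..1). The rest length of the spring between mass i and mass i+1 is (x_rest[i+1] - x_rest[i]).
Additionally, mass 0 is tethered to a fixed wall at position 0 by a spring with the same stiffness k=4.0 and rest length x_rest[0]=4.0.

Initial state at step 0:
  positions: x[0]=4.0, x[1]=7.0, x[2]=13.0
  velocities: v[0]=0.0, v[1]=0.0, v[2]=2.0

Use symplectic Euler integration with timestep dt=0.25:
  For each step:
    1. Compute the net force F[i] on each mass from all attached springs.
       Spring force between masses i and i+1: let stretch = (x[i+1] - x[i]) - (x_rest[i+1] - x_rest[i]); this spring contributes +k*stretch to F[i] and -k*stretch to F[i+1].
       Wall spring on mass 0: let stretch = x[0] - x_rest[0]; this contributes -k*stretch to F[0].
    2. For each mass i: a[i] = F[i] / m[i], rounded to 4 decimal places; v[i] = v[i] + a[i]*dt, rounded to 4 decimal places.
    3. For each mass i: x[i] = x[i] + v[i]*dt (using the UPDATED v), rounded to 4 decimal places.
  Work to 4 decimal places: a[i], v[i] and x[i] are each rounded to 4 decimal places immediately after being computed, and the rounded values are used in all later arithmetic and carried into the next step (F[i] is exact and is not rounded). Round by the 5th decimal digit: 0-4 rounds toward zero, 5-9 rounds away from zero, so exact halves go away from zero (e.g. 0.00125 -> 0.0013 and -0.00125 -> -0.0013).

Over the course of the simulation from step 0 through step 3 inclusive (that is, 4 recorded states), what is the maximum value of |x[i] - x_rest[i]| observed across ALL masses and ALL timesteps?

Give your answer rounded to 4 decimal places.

Step 0: x=[4.0000 7.0000 13.0000] v=[0.0000 0.0000 2.0000]
Step 1: x=[3.7500 7.7500 13.0000] v=[-1.0000 3.0000 0.0000]
Step 2: x=[3.5625 8.8125 12.6875] v=[-0.7500 4.2500 -1.2500]
Step 3: x=[3.7969 9.5313 12.4063] v=[0.9375 2.8750 -1.1250]
Max displacement = 1.5313

Answer: 1.5313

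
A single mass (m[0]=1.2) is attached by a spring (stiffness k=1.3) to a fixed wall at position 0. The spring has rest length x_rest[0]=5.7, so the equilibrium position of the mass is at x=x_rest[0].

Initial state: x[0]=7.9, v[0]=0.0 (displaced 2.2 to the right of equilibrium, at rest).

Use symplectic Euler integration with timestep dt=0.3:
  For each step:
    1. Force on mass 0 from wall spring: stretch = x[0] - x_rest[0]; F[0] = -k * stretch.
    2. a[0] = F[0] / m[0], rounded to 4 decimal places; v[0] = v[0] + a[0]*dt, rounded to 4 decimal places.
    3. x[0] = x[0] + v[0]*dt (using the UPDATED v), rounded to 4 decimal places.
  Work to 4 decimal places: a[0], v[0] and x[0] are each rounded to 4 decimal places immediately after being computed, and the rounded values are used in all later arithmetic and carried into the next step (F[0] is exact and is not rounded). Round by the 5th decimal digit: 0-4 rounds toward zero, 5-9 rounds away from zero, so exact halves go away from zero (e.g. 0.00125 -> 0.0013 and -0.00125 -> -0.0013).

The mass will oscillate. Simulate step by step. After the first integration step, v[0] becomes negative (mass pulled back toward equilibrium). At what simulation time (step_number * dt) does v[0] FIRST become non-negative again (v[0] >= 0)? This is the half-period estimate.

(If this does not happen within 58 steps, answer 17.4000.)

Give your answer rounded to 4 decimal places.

Answer: 3.3000

Derivation:
Step 0: x=[7.9000] v=[0.0000]
Step 1: x=[7.6855] v=[-0.7150]
Step 2: x=[7.2774] v=[-1.3603]
Step 3: x=[6.7155] v=[-1.8730]
Step 4: x=[6.0546] v=[-2.2030]
Step 5: x=[5.3591] v=[-2.3183]
Step 6: x=[4.6969] v=[-2.2075]
Step 7: x=[4.1325] v=[-1.8815]
Step 8: x=[3.7209] v=[-1.3721]
Step 9: x=[3.5022] v=[-0.7289]
Step 10: x=[3.4978] v=[-0.0146]
Step 11: x=[3.7081] v=[0.7011]
First v>=0 after going negative at step 11, time=3.3000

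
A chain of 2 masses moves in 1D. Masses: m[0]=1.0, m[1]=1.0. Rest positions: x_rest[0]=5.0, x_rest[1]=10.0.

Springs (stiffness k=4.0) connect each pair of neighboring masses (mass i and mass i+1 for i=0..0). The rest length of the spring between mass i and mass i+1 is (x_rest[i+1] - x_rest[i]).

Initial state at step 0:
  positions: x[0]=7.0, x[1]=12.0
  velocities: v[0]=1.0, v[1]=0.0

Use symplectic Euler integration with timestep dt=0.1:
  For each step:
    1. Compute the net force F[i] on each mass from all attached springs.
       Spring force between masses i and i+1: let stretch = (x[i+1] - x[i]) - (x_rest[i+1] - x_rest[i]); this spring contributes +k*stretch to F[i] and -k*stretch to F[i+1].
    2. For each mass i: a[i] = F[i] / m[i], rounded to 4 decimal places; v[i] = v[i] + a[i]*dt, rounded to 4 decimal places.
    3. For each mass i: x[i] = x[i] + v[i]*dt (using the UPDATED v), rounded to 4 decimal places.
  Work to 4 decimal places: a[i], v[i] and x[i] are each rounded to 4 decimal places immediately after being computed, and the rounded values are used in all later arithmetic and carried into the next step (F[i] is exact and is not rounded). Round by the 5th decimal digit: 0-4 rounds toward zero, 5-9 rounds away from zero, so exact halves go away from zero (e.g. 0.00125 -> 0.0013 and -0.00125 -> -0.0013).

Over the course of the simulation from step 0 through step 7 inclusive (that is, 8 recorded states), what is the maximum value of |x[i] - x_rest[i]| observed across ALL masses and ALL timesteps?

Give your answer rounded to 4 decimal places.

Step 0: x=[7.0000 12.0000] v=[1.0000 0.0000]
Step 1: x=[7.1000 12.0000] v=[1.0000 0.0000]
Step 2: x=[7.1960 12.0040] v=[0.9600 0.0400]
Step 3: x=[7.2843 12.0157] v=[0.8832 0.1168]
Step 4: x=[7.3619 12.0381] v=[0.7758 0.2242]
Step 5: x=[7.4265 12.0735] v=[0.6463 0.3537]
Step 6: x=[7.4770 12.1230] v=[0.5051 0.4949]
Step 7: x=[7.5134 12.1867] v=[0.3635 0.6365]
Max displacement = 2.5134

Answer: 2.5134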